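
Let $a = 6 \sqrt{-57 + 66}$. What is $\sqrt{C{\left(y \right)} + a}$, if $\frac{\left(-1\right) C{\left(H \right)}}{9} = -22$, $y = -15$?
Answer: $6 \sqrt{6} \approx 14.697$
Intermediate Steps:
$C{\left(H \right)} = 198$ ($C{\left(H \right)} = \left(-9\right) \left(-22\right) = 198$)
$a = 18$ ($a = 6 \sqrt{9} = 6 \cdot 3 = 18$)
$\sqrt{C{\left(y \right)} + a} = \sqrt{198 + 18} = \sqrt{216} = 6 \sqrt{6}$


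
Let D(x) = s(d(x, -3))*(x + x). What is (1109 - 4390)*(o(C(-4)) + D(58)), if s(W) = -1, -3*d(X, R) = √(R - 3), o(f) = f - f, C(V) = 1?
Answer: 380596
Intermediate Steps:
o(f) = 0
d(X, R) = -√(-3 + R)/3 (d(X, R) = -√(R - 3)/3 = -√(-3 + R)/3)
D(x) = -2*x (D(x) = -(x + x) = -2*x)
(1109 - 4390)*(o(C(-4)) + D(58)) = (1109 - 4390)*(0 - 2*58) = -3281*(0 - 116) = -3281*(-116) = 380596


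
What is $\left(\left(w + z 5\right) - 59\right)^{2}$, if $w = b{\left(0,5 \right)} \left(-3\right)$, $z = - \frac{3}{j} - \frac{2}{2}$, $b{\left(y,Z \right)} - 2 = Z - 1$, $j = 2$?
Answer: $\frac{32041}{4} \approx 8010.3$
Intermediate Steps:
$b{\left(y,Z \right)} = 1 + Z$ ($b{\left(y,Z \right)} = 2 + \left(Z - 1\right) = 2 + \left(-1 + Z\right) = 1 + Z$)
$z = - \frac{5}{2}$ ($z = - \frac{3}{2} - \frac{2}{2} = \left(-3\right) \frac{1}{2} - 1 = - \frac{3}{2} - 1 = - \frac{5}{2} \approx -2.5$)
$w = -18$ ($w = \left(1 + 5\right) \left(-3\right) = 6 \left(-3\right) = -18$)
$\left(\left(w + z 5\right) - 59\right)^{2} = \left(\left(-18 - \frac{25}{2}\right) - 59\right)^{2} = \left(- \frac{61}{2} - 59\right)^{2} = \left(- \frac{179}{2}\right)^{2} = \frac{32041}{4}$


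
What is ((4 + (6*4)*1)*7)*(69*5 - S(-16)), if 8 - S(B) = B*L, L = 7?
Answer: 44100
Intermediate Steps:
S(B) = 8 - 7*B (S(B) = 8 - B*7 = 8 - 7*B)
((4 + (6*4)*1)*7)*(69*5 - S(-16)) = ((4 + (6*4)*1)*7)*(69*5 - (8 - 7*(-16))) = ((4 + 24*1)*7)*(345 - (8 + 112)) = ((4 + 24)*7)*(345 - 1*120) = (28*7)*(345 - 120) = 196*225 = 44100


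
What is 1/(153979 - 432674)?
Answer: -1/278695 ≈ -3.5882e-6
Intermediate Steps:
1/(153979 - 432674) = 1/(-278695) = -1/278695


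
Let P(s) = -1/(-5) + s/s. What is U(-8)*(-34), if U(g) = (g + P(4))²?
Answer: -39304/25 ≈ -1572.2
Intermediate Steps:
P(s) = 6/5 (P(s) = -1*(-⅕) + 1 = ⅕ + 1 = 6/5)
U(g) = (6/5 + g)² (U(g) = (g + 6/5)² = (6/5 + g)²)
U(-8)*(-34) = ((6 + 5*(-8))²/25)*(-34) = ((6 - 40)²/25)*(-34) = ((1/25)*(-34)²)*(-34) = ((1/25)*1156)*(-34) = (1156/25)*(-34) = -39304/25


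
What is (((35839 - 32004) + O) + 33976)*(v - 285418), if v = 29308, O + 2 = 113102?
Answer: -38649816210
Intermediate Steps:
O = 113100 (O = -2 + 113102 = 113100)
(((35839 - 32004) + O) + 33976)*(v - 285418) = (((35839 - 32004) + 113100) + 33976)*(29308 - 285418) = ((3835 + 113100) + 33976)*(-256110) = (116935 + 33976)*(-256110) = 150911*(-256110) = -38649816210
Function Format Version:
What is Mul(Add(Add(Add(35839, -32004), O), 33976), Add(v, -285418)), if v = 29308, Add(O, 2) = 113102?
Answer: -38649816210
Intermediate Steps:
O = 113100 (O = Add(-2, 113102) = 113100)
Mul(Add(Add(Add(35839, -32004), O), 33976), Add(v, -285418)) = Mul(Add(Add(Add(35839, -32004), 113100), 33976), Add(29308, -285418)) = Mul(Add(Add(3835, 113100), 33976), -256110) = Mul(Add(116935, 33976), -256110) = Mul(150911, -256110) = -38649816210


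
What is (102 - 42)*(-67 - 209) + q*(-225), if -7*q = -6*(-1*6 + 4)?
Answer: -113220/7 ≈ -16174.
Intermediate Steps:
q = -12/7 (q = -(-6)*(-1*6 + 4)/7 = -(-6)*(-6 + 4)/7 = -(-6)*(-2)/7 = -1/7*12 = -12/7 ≈ -1.7143)
(102 - 42)*(-67 - 209) + q*(-225) = (102 - 42)*(-67 - 209) - 12/7*(-225) = 60*(-276) + 2700/7 = -16560 + 2700/7 = -113220/7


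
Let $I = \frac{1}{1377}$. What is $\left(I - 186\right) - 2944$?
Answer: $- \frac{4310009}{1377} \approx -3130.0$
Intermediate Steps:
$I = \frac{1}{1377} \approx 0.00072622$
$\left(I - 186\right) - 2944 = \left(\frac{1}{1377} - 186\right) - 2944 = - \frac{256121}{1377} - 2944 = - \frac{4310009}{1377}$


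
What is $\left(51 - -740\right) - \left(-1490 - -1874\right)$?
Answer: $407$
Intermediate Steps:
$\left(51 - -740\right) - \left(-1490 - -1874\right) = \left(51 + 740\right) - \left(-1490 + 1874\right) = 791 - 384 = 407$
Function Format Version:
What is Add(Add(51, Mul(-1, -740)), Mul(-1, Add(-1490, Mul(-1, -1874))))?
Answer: 407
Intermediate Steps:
Add(Add(51, Mul(-1, -740)), Mul(-1, Add(-1490, Mul(-1, -1874)))) = Add(Add(51, 740), Mul(-1, Add(-1490, 1874))) = Add(791, Mul(-1, 384)) = Add(791, -384) = 407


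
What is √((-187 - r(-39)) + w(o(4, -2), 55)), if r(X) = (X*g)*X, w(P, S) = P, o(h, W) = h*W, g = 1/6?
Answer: I*√1794/2 ≈ 21.178*I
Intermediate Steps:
g = ⅙ ≈ 0.16667
o(h, W) = W*h
r(X) = X²/6 (r(X) = (X*(⅙))*X = (X/6)*X = X²/6)
√((-187 - r(-39)) + w(o(4, -2), 55)) = √((-187 - (-39)²/6) - 2*4) = √((-187 - 1521/6) - 8) = √((-187 - 1*507/2) - 8) = √((-187 - 507/2) - 8) = √(-881/2 - 8) = √(-897/2) = I*√1794/2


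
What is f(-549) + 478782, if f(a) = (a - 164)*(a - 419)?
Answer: 1168966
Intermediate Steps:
f(a) = (-419 + a)*(-164 + a) (f(a) = (-164 + a)*(-419 + a) = (-419 + a)*(-164 + a))
f(-549) + 478782 = (68716 + (-549)² - 583*(-549)) + 478782 = (68716 + 301401 + 320067) + 478782 = 690184 + 478782 = 1168966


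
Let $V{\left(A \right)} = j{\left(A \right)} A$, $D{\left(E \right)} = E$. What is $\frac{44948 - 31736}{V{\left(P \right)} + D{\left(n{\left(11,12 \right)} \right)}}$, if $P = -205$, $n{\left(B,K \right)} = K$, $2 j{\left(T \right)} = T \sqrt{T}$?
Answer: $\frac{634176}{362050628701} - \frac{1110468600 i \sqrt{205}}{362050628701} \approx 1.7516 \cdot 10^{-6} - 0.043915 i$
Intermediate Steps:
$j{\left(T \right)} = \frac{T^{\frac{3}{2}}}{2}$ ($j{\left(T \right)} = \frac{T \sqrt{T}}{2} = \frac{T^{\frac{3}{2}}}{2}$)
$V{\left(A \right)} = \frac{A^{\frac{5}{2}}}{2}$ ($V{\left(A \right)} = \frac{A^{\frac{3}{2}}}{2} A = \frac{A^{\frac{5}{2}}}{2}$)
$\frac{44948 - 31736}{V{\left(P \right)} + D{\left(n{\left(11,12 \right)} \right)}} = \frac{44948 - 31736}{\frac{\left(-205\right)^{\frac{5}{2}}}{2} + 12} = \frac{13212}{\frac{42025 i \sqrt{205}}{2} + 12} = \frac{13212}{12 + \frac{42025 i \sqrt{205}}{2}}$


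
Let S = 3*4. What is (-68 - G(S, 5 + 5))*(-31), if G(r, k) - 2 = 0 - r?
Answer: 1798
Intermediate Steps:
S = 12
G(r, k) = 2 - r (G(r, k) = 2 + (0 - r) = 2 - r)
(-68 - G(S, 5 + 5))*(-31) = (-68 - (2 - 1*12))*(-31) = (-68 - (2 - 12))*(-31) = (-68 - 1*(-10))*(-31) = (-68 + 10)*(-31) = -58*(-31) = 1798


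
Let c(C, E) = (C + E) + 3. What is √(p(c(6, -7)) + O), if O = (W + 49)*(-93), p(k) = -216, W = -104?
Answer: √4899 ≈ 69.993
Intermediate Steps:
c(C, E) = 3 + C + E
O = 5115 (O = (-104 + 49)*(-93) = -55*(-93) = 5115)
√(p(c(6, -7)) + O) = √(-216 + 5115) = √4899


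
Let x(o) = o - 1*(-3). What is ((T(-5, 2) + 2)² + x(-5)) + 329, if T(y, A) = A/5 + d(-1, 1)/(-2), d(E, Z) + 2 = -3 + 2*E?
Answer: 36181/100 ≈ 361.81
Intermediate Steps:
d(E, Z) = -5 + 2*E (d(E, Z) = -2 + (-3 + 2*E) = -5 + 2*E)
T(y, A) = 7/2 + A/5 (T(y, A) = A/5 + (-5 + 2*(-1))/(-2) = A*(⅕) + (-5 - 2)*(-½) = A/5 - 7*(-½) = A/5 + 7/2 = 7/2 + A/5)
x(o) = 3 + o (x(o) = o + 3 = 3 + o)
((T(-5, 2) + 2)² + x(-5)) + 329 = (((7/2 + (⅕)*2) + 2)² + (3 - 5)) + 329 = (((7/2 + ⅖) + 2)² - 2) + 329 = ((39/10 + 2)² - 2) + 329 = ((59/10)² - 2) + 329 = (3481/100 - 2) + 329 = 3281/100 + 329 = 36181/100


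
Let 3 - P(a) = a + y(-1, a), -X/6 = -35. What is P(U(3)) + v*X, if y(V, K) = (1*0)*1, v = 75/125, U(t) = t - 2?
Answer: 128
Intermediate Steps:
X = 210 (X = -6*(-35) = 210)
U(t) = -2 + t
v = ⅗ (v = 75*(1/125) = ⅗ ≈ 0.60000)
y(V, K) = 0 (y(V, K) = 0*1 = 0)
P(a) = 3 - a (P(a) = 3 - (a + 0) = 3 - a)
P(U(3)) + v*X = (3 - (-2 + 3)) + (⅗)*210 = (3 - 1*1) + 126 = (3 - 1) + 126 = 2 + 126 = 128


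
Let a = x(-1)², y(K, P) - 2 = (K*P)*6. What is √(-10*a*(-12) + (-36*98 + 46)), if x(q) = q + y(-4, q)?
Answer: √71518 ≈ 267.43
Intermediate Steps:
y(K, P) = 2 + 6*K*P (y(K, P) = 2 + (K*P)*6 = 2 + 6*K*P)
x(q) = 2 - 23*q (x(q) = q + (2 + 6*(-4)*q) = q + (2 - 24*q) = 2 - 23*q)
a = 625 (a = (2 - 23*(-1))² = (2 + 23)² = 25² = 625)
√(-10*a*(-12) + (-36*98 + 46)) = √(-10*625*(-12) + (-36*98 + 46)) = √(-6250*(-12) + (-3528 + 46)) = √(75000 - 3482) = √71518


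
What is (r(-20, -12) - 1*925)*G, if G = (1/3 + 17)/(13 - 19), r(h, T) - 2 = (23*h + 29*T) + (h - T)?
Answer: 45214/9 ≈ 5023.8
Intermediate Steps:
r(h, T) = 2 + 24*h + 28*T (r(h, T) = 2 + ((23*h + 29*T) + (h - T)) = 2 + (24*h + 28*T) = 2 + 24*h + 28*T)
G = -26/9 (G = (⅓ + 17)/(-6) = (52/3)*(-⅙) = -26/9 ≈ -2.8889)
(r(-20, -12) - 1*925)*G = ((2 + 24*(-20) + 28*(-12)) - 1*925)*(-26/9) = ((2 - 480 - 336) - 925)*(-26/9) = (-814 - 925)*(-26/9) = -1739*(-26/9) = 45214/9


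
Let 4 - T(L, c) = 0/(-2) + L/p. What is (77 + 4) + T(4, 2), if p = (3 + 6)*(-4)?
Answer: 766/9 ≈ 85.111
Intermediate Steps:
p = -36 (p = 9*(-4) = -36)
T(L, c) = 4 + L/36 (T(L, c) = 4 - (0/(-2) + L/(-36)) = 4 - (0*(-½) + L*(-1/36)) = 4 - (0 - L/36) = 4 - (-1)*L/36 = 4 + L/36)
(77 + 4) + T(4, 2) = (77 + 4) + (4 + (1/36)*4) = 81 + (4 + ⅑) = 81 + 37/9 = 766/9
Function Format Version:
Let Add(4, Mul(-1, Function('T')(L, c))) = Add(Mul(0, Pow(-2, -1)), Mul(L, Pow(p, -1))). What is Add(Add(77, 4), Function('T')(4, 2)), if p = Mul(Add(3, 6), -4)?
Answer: Rational(766, 9) ≈ 85.111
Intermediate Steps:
p = -36 (p = Mul(9, -4) = -36)
Function('T')(L, c) = Add(4, Mul(Rational(1, 36), L)) (Function('T')(L, c) = Add(4, Mul(-1, Add(Mul(0, Pow(-2, -1)), Mul(L, Pow(-36, -1))))) = Add(4, Mul(-1, Add(Mul(0, Rational(-1, 2)), Mul(L, Rational(-1, 36))))) = Add(4, Mul(-1, Add(0, Mul(Rational(-1, 36), L)))) = Add(4, Mul(-1, Mul(Rational(-1, 36), L))) = Add(4, Mul(Rational(1, 36), L)))
Add(Add(77, 4), Function('T')(4, 2)) = Add(Add(77, 4), Add(4, Mul(Rational(1, 36), 4))) = Add(81, Add(4, Rational(1, 9))) = Add(81, Rational(37, 9)) = Rational(766, 9)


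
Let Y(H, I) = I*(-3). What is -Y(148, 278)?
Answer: 834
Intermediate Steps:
Y(H, I) = -3*I
-Y(148, 278) = -(-3)*278 = -1*(-834) = 834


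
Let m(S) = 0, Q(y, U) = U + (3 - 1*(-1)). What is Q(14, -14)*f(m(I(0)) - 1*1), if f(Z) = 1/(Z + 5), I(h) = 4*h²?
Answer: -5/2 ≈ -2.5000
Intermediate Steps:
Q(y, U) = 4 + U (Q(y, U) = U + (3 + 1) = U + 4 = 4 + U)
f(Z) = 1/(5 + Z)
Q(14, -14)*f(m(I(0)) - 1*1) = (4 - 14)/(5 + (0 - 1*1)) = -10/(5 + (0 - 1)) = -10/(5 - 1) = -10/4 = -10*¼ = -5/2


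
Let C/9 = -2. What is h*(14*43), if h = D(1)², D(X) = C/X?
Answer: 195048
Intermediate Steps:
C = -18 (C = 9*(-2) = -18)
D(X) = -18/X
h = 324 (h = (-18/1)² = (-18*1)² = (-18)² = 324)
h*(14*43) = 324*(14*43) = 324*602 = 195048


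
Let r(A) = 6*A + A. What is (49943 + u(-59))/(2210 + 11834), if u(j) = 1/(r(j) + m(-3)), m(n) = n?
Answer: 20776287/5842304 ≈ 3.5562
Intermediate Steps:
r(A) = 7*A
u(j) = 1/(-3 + 7*j) (u(j) = 1/(7*j - 3) = 1/(-3 + 7*j))
(49943 + u(-59))/(2210 + 11834) = (49943 + 1/(-3 + 7*(-59)))/(2210 + 11834) = (49943 + 1/(-3 - 413))/14044 = (49943 + 1/(-416))*(1/14044) = (49943 - 1/416)*(1/14044) = (20776287/416)*(1/14044) = 20776287/5842304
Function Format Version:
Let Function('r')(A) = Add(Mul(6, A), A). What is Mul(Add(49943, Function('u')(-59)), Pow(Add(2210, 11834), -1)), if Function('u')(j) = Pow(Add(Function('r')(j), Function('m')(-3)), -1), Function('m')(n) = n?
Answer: Rational(20776287, 5842304) ≈ 3.5562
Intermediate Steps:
Function('r')(A) = Mul(7, A)
Function('u')(j) = Pow(Add(-3, Mul(7, j)), -1) (Function('u')(j) = Pow(Add(Mul(7, j), -3), -1) = Pow(Add(-3, Mul(7, j)), -1))
Mul(Add(49943, Function('u')(-59)), Pow(Add(2210, 11834), -1)) = Mul(Add(49943, Pow(Add(-3, Mul(7, -59)), -1)), Pow(Add(2210, 11834), -1)) = Mul(Add(49943, Pow(Add(-3, -413), -1)), Pow(14044, -1)) = Mul(Add(49943, Pow(-416, -1)), Rational(1, 14044)) = Mul(Add(49943, Rational(-1, 416)), Rational(1, 14044)) = Mul(Rational(20776287, 416), Rational(1, 14044)) = Rational(20776287, 5842304)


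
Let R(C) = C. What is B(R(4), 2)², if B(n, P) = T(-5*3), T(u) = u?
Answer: 225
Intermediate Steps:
B(n, P) = -15 (B(n, P) = -5*3 = -15)
B(R(4), 2)² = (-15)² = 225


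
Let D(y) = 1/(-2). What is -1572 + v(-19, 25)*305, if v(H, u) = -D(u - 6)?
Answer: -2839/2 ≈ -1419.5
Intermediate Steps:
D(y) = -1/2
v(H, u) = 1/2 (v(H, u) = -1*(-1/2) = 1/2)
-1572 + v(-19, 25)*305 = -1572 + (1/2)*305 = -1572 + 305/2 = -2839/2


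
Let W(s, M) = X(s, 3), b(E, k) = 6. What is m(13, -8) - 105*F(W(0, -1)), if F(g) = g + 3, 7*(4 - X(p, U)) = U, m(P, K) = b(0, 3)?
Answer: -684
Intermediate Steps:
m(P, K) = 6
X(p, U) = 4 - U/7
W(s, M) = 25/7 (W(s, M) = 4 - ⅐*3 = 4 - 3/7 = 25/7)
F(g) = 3 + g
m(13, -8) - 105*F(W(0, -1)) = 6 - 105*(3 + 25/7) = 6 - 105*46/7 = 6 - 690 = -684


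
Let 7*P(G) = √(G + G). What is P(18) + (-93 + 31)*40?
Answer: -17354/7 ≈ -2479.1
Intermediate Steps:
P(G) = √2*√G/7 (P(G) = √(G + G)/7 = √(2*G)/7 = (√2*√G)/7 = √2*√G/7)
P(18) + (-93 + 31)*40 = √2*√18/7 + (-93 + 31)*40 = √2*(3*√2)/7 - 62*40 = 6/7 - 2480 = -17354/7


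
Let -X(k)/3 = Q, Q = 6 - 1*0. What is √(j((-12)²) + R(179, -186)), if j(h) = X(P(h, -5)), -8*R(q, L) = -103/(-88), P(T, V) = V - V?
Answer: 5*I*√5621/88 ≈ 4.2598*I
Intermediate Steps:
P(T, V) = 0
Q = 6 (Q = 6 + 0 = 6)
X(k) = -18 (X(k) = -3*6 = -18)
R(q, L) = -103/704 (R(q, L) = -(-103)/(8*(-88)) = -(-103)*(-1)/(8*88) = -⅛*103/88 = -103/704)
j(h) = -18
√(j((-12)²) + R(179, -186)) = √(-18 - 103/704) = √(-12775/704) = 5*I*√5621/88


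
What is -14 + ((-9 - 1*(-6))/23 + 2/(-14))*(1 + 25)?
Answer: -3398/161 ≈ -21.106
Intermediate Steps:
-14 + ((-9 - 1*(-6))/23 + 2/(-14))*(1 + 25) = -14 + ((-9 + 6)*(1/23) + 2*(-1/14))*26 = -14 + (-3*1/23 - ⅐)*26 = -14 + (-3/23 - ⅐)*26 = -14 - 44/161*26 = -14 - 1144/161 = -3398/161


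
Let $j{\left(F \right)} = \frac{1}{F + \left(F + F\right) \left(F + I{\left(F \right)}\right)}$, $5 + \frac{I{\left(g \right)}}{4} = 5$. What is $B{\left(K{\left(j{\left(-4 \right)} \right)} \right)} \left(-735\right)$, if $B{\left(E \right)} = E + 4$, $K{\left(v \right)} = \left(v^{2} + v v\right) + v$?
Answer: $- \frac{23745}{8} \approx -2968.1$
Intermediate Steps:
$I{\left(g \right)} = 0$ ($I{\left(g \right)} = -20 + 4 \cdot 5 = -20 + 20 = 0$)
$j{\left(F \right)} = \frac{1}{F + 2 F^{2}}$ ($j{\left(F \right)} = \frac{1}{F + \left(F + F\right) \left(F + 0\right)} = \frac{1}{F + 2 F F} = \frac{1}{F + 2 F^{2}}$)
$K{\left(v \right)} = v + 2 v^{2}$ ($K{\left(v \right)} = \left(v^{2} + v^{2}\right) + v = 2 v^{2} + v = v + 2 v^{2}$)
$B{\left(E \right)} = 4 + E$
$B{\left(K{\left(j{\left(-4 \right)} \right)} \right)} \left(-735\right) = \left(4 + \frac{1}{\left(-4\right) \left(1 + 2 \left(-4\right)\right)} \left(1 + 2 \frac{1}{\left(-4\right) \left(1 + 2 \left(-4\right)\right)}\right)\right) \left(-735\right) = \left(4 + - \frac{1}{4 \left(1 - 8\right)} \left(1 + 2 \left(- \frac{1}{4 \left(1 - 8\right)}\right)\right)\right) \left(-735\right) = \left(4 + - \frac{1}{4 \left(-7\right)} \left(1 + 2 \left(- \frac{1}{4 \left(-7\right)}\right)\right)\right) \left(-735\right) = \left(4 + \left(- \frac{1}{4}\right) \left(- \frac{1}{7}\right) \left(1 + 2 \left(\left(- \frac{1}{4}\right) \left(- \frac{1}{7}\right)\right)\right)\right) \left(-735\right) = \left(4 + \frac{1 + 2 \cdot \frac{1}{28}}{28}\right) \left(-735\right) = \left(4 + \frac{1 + \frac{1}{14}}{28}\right) \left(-735\right) = \left(4 + \frac{1}{28} \cdot \frac{15}{14}\right) \left(-735\right) = \left(4 + \frac{15}{392}\right) \left(-735\right) = \frac{1583}{392} \left(-735\right) = - \frac{23745}{8}$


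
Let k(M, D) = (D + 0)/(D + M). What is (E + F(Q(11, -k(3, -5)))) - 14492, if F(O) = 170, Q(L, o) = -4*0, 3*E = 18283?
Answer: -24683/3 ≈ -8227.7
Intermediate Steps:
E = 18283/3 (E = (⅓)*18283 = 18283/3 ≈ 6094.3)
k(M, D) = D/(D + M)
Q(L, o) = 0
(E + F(Q(11, -k(3, -5)))) - 14492 = (18283/3 + 170) - 14492 = 18793/3 - 14492 = -24683/3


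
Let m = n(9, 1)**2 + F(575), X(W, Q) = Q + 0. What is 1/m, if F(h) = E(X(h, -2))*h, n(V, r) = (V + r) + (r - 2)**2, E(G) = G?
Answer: -1/1029 ≈ -0.00097182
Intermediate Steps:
X(W, Q) = Q
n(V, r) = V + r + (-2 + r)**2 (n(V, r) = (V + r) + (-2 + r)**2 = V + r + (-2 + r)**2)
F(h) = -2*h
m = -1029 (m = (9 + 1 + (-2 + 1)**2)**2 - 2*575 = (9 + 1 + (-1)**2)**2 - 1150 = (9 + 1 + 1)**2 - 1150 = 11**2 - 1150 = 121 - 1150 = -1029)
1/m = 1/(-1029) = -1/1029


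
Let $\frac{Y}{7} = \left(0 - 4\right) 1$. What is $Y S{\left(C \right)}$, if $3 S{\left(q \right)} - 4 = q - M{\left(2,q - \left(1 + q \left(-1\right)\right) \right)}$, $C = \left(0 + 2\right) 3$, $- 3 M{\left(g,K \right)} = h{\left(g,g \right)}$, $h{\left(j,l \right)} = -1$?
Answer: $- \frac{812}{9} \approx -90.222$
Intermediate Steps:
$M{\left(g,K \right)} = \frac{1}{3}$ ($M{\left(g,K \right)} = \left(- \frac{1}{3}\right) \left(-1\right) = \frac{1}{3}$)
$Y = -28$ ($Y = 7 \left(0 - 4\right) 1 = 7 \left(\left(-4\right) 1\right) = 7 \left(-4\right) = -28$)
$C = 6$ ($C = 2 \cdot 3 = 6$)
$S{\left(q \right)} = \frac{11}{9} + \frac{q}{3}$ ($S{\left(q \right)} = \frac{4}{3} + \frac{q - \frac{1}{3}}{3} = \frac{4}{3} + \frac{- \frac{1}{3} + q}{3} = \frac{4}{3} + \left(- \frac{1}{9} + \frac{q}{3}\right) = \frac{11}{9} + \frac{q}{3}$)
$Y S{\left(C \right)} = - 28 \left(\frac{11}{9} + \frac{1}{3} \cdot 6\right) = - 28 \left(\frac{11}{9} + 2\right) = \left(-28\right) \frac{29}{9} = - \frac{812}{9}$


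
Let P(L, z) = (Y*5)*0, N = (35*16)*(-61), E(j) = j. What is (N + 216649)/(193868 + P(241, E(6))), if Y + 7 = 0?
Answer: 182489/193868 ≈ 0.94131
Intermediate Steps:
Y = -7 (Y = -7 + 0 = -7)
N = -34160 (N = 560*(-61) = -34160)
P(L, z) = 0 (P(L, z) = -7*5*0 = -35*0 = 0)
(N + 216649)/(193868 + P(241, E(6))) = (-34160 + 216649)/(193868 + 0) = 182489/193868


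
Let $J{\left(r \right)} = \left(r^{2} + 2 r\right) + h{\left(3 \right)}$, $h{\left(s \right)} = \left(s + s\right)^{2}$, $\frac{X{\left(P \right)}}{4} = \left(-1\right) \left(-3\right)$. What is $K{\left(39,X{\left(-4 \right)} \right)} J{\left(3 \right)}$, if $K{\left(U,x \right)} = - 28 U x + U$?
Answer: $-666315$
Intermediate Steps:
$X{\left(P \right)} = 12$ ($X{\left(P \right)} = 4 \left(\left(-1\right) \left(-3\right)\right) = 4 \cdot 3 = 12$)
$h{\left(s \right)} = 4 s^{2}$ ($h{\left(s \right)} = \left(2 s\right)^{2} = 4 s^{2}$)
$K{\left(U,x \right)} = U - 28 U x$ ($K{\left(U,x \right)} = - 28 U x + U = U - 28 U x$)
$J{\left(r \right)} = 36 + r^{2} + 2 r$ ($J{\left(r \right)} = \left(r^{2} + 2 r\right) + 4 \cdot 3^{2} = \left(r^{2} + 2 r\right) + 4 \cdot 9 = \left(r^{2} + 2 r\right) + 36 = 36 + r^{2} + 2 r$)
$K{\left(39,X{\left(-4 \right)} \right)} J{\left(3 \right)} = 39 \left(1 - 336\right) \left(36 + 3^{2} + 2 \cdot 3\right) = 39 \left(1 - 336\right) \left(36 + 9 + 6\right) = 39 \left(-335\right) 51 = \left(-13065\right) 51 = -666315$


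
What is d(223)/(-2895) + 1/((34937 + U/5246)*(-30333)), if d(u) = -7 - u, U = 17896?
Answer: 14208786430285/178845379148677 ≈ 0.079447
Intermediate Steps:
d(223)/(-2895) + 1/((34937 + U/5246)*(-30333)) = (-7 - 1*223)/(-2895) + 1/((34937 + 17896/5246)*(-30333)) = (-7 - 223)*(-1/2895) - 1/30333/(34937 + 17896*(1/5246)) = -230*(-1/2895) - 1/30333/(34937 + 8948/2623) = 46/579 - 1/30333/(91648699/2623) = 46/579 + (2623/91648699)*(-1/30333) = 46/579 - 2623/2779979986767 = 14208786430285/178845379148677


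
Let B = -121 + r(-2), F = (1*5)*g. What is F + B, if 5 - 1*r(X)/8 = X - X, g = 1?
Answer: -76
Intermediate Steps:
r(X) = 40 (r(X) = 40 - 8*(X - X) = 40 - 8*0 = 40 + 0 = 40)
F = 5 (F = (1*5)*1 = 5*1 = 5)
B = -81 (B = -121 + 40 = -81)
F + B = 5 - 81 = -76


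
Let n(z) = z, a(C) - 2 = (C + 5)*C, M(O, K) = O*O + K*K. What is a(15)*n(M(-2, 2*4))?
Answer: 20536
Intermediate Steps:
M(O, K) = K² + O² (M(O, K) = O² + K² = K² + O²)
a(C) = 2 + C*(5 + C) (a(C) = 2 + (C + 5)*C = 2 + (5 + C)*C = 2 + C*(5 + C))
a(15)*n(M(-2, 2*4)) = (2 + 15² + 5*15)*((2*4)² + (-2)²) = (2 + 225 + 75)*(8² + 4) = 302*(64 + 4) = 302*68 = 20536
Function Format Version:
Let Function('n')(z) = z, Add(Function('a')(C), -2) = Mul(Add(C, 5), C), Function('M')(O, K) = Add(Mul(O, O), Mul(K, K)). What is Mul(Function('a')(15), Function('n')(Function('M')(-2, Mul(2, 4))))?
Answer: 20536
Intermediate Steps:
Function('M')(O, K) = Add(Pow(K, 2), Pow(O, 2)) (Function('M')(O, K) = Add(Pow(O, 2), Pow(K, 2)) = Add(Pow(K, 2), Pow(O, 2)))
Function('a')(C) = Add(2, Mul(C, Add(5, C))) (Function('a')(C) = Add(2, Mul(Add(C, 5), C)) = Add(2, Mul(Add(5, C), C)) = Add(2, Mul(C, Add(5, C))))
Mul(Function('a')(15), Function('n')(Function('M')(-2, Mul(2, 4)))) = Mul(Add(2, Pow(15, 2), Mul(5, 15)), Add(Pow(Mul(2, 4), 2), Pow(-2, 2))) = Mul(Add(2, 225, 75), Add(Pow(8, 2), 4)) = Mul(302, Add(64, 4)) = Mul(302, 68) = 20536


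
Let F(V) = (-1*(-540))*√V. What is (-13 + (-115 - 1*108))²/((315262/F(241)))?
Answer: 15037920*√241/157631 ≈ 1481.0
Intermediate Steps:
F(V) = 540*√V
(-13 + (-115 - 1*108))²/((315262/F(241))) = (-13 + (-115 - 1*108))²/((315262/((540*√241)))) = (-13 + (-115 - 108))²/((315262*(√241/130140))) = (-13 - 223)²/((157631*√241/65070)) = (-236)²*(270*√241/157631) = 55696*(270*√241/157631) = 15037920*√241/157631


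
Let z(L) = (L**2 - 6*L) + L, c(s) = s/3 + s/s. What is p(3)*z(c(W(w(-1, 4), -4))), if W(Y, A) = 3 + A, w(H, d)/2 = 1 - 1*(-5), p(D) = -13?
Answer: 338/9 ≈ 37.556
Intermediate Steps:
w(H, d) = 12 (w(H, d) = 2*(1 - 1*(-5)) = 2*(1 + 5) = 2*6 = 12)
c(s) = 1 + s/3 (c(s) = s*(1/3) + 1 = s/3 + 1 = 1 + s/3)
z(L) = L**2 - 5*L
p(3)*z(c(W(w(-1, 4), -4))) = -13*(1 + (3 - 4)/3)*(-5 + (1 + (3 - 4)/3)) = -13*(1 + (1/3)*(-1))*(-5 + (1 + (1/3)*(-1))) = -13*(1 - 1/3)*(-5 + (1 - 1/3)) = -26*(-5 + 2/3)/3 = -26*(-13)/(3*3) = -13*(-26/9) = 338/9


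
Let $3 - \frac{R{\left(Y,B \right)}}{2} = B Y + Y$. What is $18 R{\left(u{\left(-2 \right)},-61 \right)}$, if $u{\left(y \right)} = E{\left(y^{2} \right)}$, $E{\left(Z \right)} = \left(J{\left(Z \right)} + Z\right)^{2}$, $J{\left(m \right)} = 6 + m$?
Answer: $423468$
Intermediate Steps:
$E{\left(Z \right)} = \left(6 + 2 Z\right)^{2}$ ($E{\left(Z \right)} = \left(\left(6 + Z\right) + Z\right)^{2} = \left(6 + 2 Z\right)^{2}$)
$u{\left(y \right)} = 4 \left(3 + y^{2}\right)^{2}$
$R{\left(Y,B \right)} = 6 - 2 Y - 2 B Y$ ($R{\left(Y,B \right)} = 6 - 2 \left(B Y + Y\right) = 6 - 2 \left(Y + B Y\right) = 6 - \left(2 Y + 2 B Y\right) = 6 - 2 Y - 2 B Y$)
$18 R{\left(u{\left(-2 \right)},-61 \right)} = 18 \left(6 - 2 \cdot 4 \left(3 + \left(-2\right)^{2}\right)^{2} - - 122 \cdot 4 \left(3 + \left(-2\right)^{2}\right)^{2}\right) = 18 \left(6 - 2 \cdot 4 \left(3 + 4\right)^{2} - - 122 \cdot 4 \left(3 + 4\right)^{2}\right) = 18 \left(6 - 2 \cdot 4 \cdot 7^{2} - - 122 \cdot 4 \cdot 7^{2}\right) = 18 \left(6 - 2 \cdot 4 \cdot 49 - - 122 \cdot 4 \cdot 49\right) = 18 \left(6 - 392 - \left(-122\right) 196\right) = 18 \left(6 - 392 + 23912\right) = 18 \cdot 23526 = 423468$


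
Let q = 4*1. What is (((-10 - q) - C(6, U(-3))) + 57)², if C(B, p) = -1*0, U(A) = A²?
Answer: 1849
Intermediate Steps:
q = 4
C(B, p) = 0
(((-10 - q) - C(6, U(-3))) + 57)² = (((-10 - 1*4) - 1*0) + 57)² = (((-10 - 4) + 0) + 57)² = ((-14 + 0) + 57)² = (-14 + 57)² = 43² = 1849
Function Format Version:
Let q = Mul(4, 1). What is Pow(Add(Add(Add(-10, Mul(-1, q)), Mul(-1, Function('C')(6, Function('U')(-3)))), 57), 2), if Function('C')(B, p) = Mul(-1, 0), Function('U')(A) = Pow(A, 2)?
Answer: 1849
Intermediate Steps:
q = 4
Function('C')(B, p) = 0
Pow(Add(Add(Add(-10, Mul(-1, q)), Mul(-1, Function('C')(6, Function('U')(-3)))), 57), 2) = Pow(Add(Add(Add(-10, Mul(-1, 4)), Mul(-1, 0)), 57), 2) = Pow(Add(Add(Add(-10, -4), 0), 57), 2) = Pow(Add(Add(-14, 0), 57), 2) = Pow(Add(-14, 57), 2) = Pow(43, 2) = 1849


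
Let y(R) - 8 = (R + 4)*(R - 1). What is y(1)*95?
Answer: 760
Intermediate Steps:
y(R) = 8 + (-1 + R)*(4 + R) (y(R) = 8 + (R + 4)*(R - 1) = 8 + (4 + R)*(-1 + R) = 8 + (-1 + R)*(4 + R))
y(1)*95 = (4 + 1² + 3*1)*95 = (4 + 1 + 3)*95 = 8*95 = 760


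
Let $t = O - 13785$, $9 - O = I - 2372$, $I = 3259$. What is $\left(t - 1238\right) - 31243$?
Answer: $-47144$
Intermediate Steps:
$O = -878$ ($O = 9 - \left(3259 - 2372\right) = 9 - 887 = -878$)
$t = -14663$ ($t = -878 - 13785 = -14663$)
$\left(t - 1238\right) - 31243 = \left(-14663 - 1238\right) - 31243 = -15901 - 31243 = -47144$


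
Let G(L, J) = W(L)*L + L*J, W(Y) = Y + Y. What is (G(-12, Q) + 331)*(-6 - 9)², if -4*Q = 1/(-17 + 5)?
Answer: 556875/4 ≈ 1.3922e+5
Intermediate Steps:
W(Y) = 2*Y
Q = 1/48 (Q = -1/(4*(-17 + 5)) = -¼/(-12) = -¼*(-1/12) = 1/48 ≈ 0.020833)
G(L, J) = 2*L² + J*L (G(L, J) = (2*L)*L + L*J = 2*L² + J*L)
(G(-12, Q) + 331)*(-6 - 9)² = (-12*(1/48 + 2*(-12)) + 331)*(-6 - 9)² = (-12*(1/48 - 24) + 331)*(-15)² = (-12*(-1151/48) + 331)*225 = (1151/4 + 331)*225 = (2475/4)*225 = 556875/4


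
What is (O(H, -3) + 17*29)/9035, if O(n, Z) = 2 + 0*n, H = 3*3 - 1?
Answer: 99/1807 ≈ 0.054787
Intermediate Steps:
H = 8 (H = 9 - 1 = 8)
O(n, Z) = 2 (O(n, Z) = 2 + 0 = 2)
(O(H, -3) + 17*29)/9035 = (2 + 17*29)/9035 = (2 + 493)*(1/9035) = 495*(1/9035) = 99/1807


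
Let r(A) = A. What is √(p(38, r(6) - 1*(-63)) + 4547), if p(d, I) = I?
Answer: 2*√1154 ≈ 67.941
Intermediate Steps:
√(p(38, r(6) - 1*(-63)) + 4547) = √((6 - 1*(-63)) + 4547) = √((6 + 63) + 4547) = √(69 + 4547) = √4616 = 2*√1154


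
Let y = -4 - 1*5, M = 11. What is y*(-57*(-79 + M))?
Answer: -34884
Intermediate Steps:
y = -9 (y = -4 - 5 = -9)
y*(-57*(-79 + M)) = -(-513)*(-79 + 11) = -(-513)*(-68) = -9*3876 = -34884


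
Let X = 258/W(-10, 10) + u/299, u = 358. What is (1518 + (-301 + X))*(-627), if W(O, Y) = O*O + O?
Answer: -1144582648/1495 ≈ -7.6561e+5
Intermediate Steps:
W(O, Y) = O + O² (W(O, Y) = O² + O = O + O²)
X = 18227/4485 (X = 258/((-10*(1 - 10))) + 358/299 = 258/((-10*(-9))) + 358*(1/299) = 258/90 + 358/299 = 258*(1/90) + 358/299 = 43/15 + 358/299 = 18227/4485 ≈ 4.0640)
(1518 + (-301 + X))*(-627) = (1518 + (-301 + 18227/4485))*(-627) = (1518 - 1331758/4485)*(-627) = (5476472/4485)*(-627) = -1144582648/1495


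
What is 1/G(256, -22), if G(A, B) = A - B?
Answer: 1/278 ≈ 0.0035971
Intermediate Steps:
1/G(256, -22) = 1/(256 - 1*(-22)) = 1/(256 + 22) = 1/278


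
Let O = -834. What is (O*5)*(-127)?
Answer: 529590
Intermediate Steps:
(O*5)*(-127) = -834*5*(-127) = -4170*(-127) = 529590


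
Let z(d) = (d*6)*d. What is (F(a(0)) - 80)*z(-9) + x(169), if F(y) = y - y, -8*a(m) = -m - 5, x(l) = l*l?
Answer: -10319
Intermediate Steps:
z(d) = 6*d² (z(d) = (6*d)*d = 6*d²)
x(l) = l²
a(m) = 5/8 + m/8 (a(m) = -(-m - 5)/8 = -(-5 - m)/8 = 5/8 + m/8)
F(y) = 0
(F(a(0)) - 80)*z(-9) + x(169) = (0 - 80)*(6*(-9)²) + 169² = -480*81 + 28561 = -80*486 + 28561 = -38880 + 28561 = -10319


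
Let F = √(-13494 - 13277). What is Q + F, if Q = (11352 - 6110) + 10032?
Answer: 15274 + I*√26771 ≈ 15274.0 + 163.62*I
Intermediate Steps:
F = I*√26771 (F = √(-26771) = I*√26771 ≈ 163.62*I)
Q = 15274 (Q = 5242 + 10032 = 15274)
Q + F = 15274 + I*√26771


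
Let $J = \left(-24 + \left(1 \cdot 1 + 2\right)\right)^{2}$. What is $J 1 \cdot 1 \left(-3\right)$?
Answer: $-1323$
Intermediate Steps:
$J = 441$ ($J = \left(-24 + \left(1 + 2\right)\right)^{2} = \left(-24 + 3\right)^{2} = \left(-21\right)^{2} = 441$)
$J 1 \cdot 1 \left(-3\right) = 441 \cdot 1 \cdot 1 \left(-3\right) = 441 \cdot 1 \left(-3\right) = 441 \left(-3\right) = -1323$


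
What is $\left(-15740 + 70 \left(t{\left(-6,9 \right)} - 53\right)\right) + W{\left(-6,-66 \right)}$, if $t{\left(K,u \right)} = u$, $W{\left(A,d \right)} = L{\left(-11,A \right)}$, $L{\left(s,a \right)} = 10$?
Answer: $-18810$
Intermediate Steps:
$W{\left(A,d \right)} = 10$
$\left(-15740 + 70 \left(t{\left(-6,9 \right)} - 53\right)\right) + W{\left(-6,-66 \right)} = \left(-15740 + 70 \left(9 - 53\right)\right) + 10 = \left(-15740 + 70 \left(-44\right)\right) + 10 = \left(-15740 - 3080\right) + 10 = -18820 + 10 = -18810$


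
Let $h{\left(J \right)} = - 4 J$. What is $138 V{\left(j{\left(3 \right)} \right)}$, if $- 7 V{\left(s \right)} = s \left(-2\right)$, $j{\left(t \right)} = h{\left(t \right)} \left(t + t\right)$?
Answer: $- \frac{19872}{7} \approx -2838.9$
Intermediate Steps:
$j{\left(t \right)} = - 8 t^{2}$ ($j{\left(t \right)} = - 4 t \left(t + t\right) = - 4 t 2 t = - 8 t^{2}$)
$V{\left(s \right)} = \frac{2 s}{7}$ ($V{\left(s \right)} = - \frac{s \left(-2\right)}{7} = - \frac{\left(-2\right) s}{7} = \frac{2 s}{7}$)
$138 V{\left(j{\left(3 \right)} \right)} = 138 \frac{2 \left(- 8 \cdot 3^{2}\right)}{7} = 138 \frac{2 \left(\left(-8\right) 9\right)}{7} = 138 \cdot \frac{2}{7} \left(-72\right) = 138 \left(- \frac{144}{7}\right) = - \frac{19872}{7}$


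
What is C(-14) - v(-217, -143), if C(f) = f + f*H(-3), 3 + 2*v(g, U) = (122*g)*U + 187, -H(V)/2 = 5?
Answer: -1892857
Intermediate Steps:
H(V) = -10 (H(V) = -2*5 = -10)
v(g, U) = 92 + 61*U*g (v(g, U) = -3/2 + ((122*g)*U + 187)/2 = -3/2 + (122*U*g + 187)/2 = -3/2 + (187 + 122*U*g)/2 = -3/2 + (187/2 + 61*U*g) = 92 + 61*U*g)
C(f) = -9*f (C(f) = f + f*(-10) = f - 10*f = -9*f)
C(-14) - v(-217, -143) = -9*(-14) - (92 + 61*(-143)*(-217)) = 126 - (92 + 1892891) = 126 - 1*1892983 = 126 - 1892983 = -1892857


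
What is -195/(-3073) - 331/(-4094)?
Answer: 1815493/12580862 ≈ 0.14431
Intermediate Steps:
-195/(-3073) - 331/(-4094) = -195*(-1/3073) - 331*(-1/4094) = 195/3073 + 331/4094 = 1815493/12580862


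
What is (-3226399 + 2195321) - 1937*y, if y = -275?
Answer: -498403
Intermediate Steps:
(-3226399 + 2195321) - 1937*y = (-3226399 + 2195321) - 1937*(-275) = -1031078 + 532675 = -498403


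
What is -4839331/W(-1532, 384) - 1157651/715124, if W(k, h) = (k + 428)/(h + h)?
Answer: 55371521246731/16447852 ≈ 3.3665e+6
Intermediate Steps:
W(k, h) = (428 + k)/(2*h) (W(k, h) = (428 + k)/((2*h)) = (428 + k)*(1/(2*h)) = (428 + k)/(2*h))
-4839331/W(-1532, 384) - 1157651/715124 = -4839331*768/(428 - 1532) - 1157651/715124 = -4839331/((½)*(1/384)*(-1104)) - 1157651*1/715124 = -4839331/(-23/16) - 1157651/715124 = -4839331*(-16/23) - 1157651/715124 = 77429296/23 - 1157651/715124 = 55371521246731/16447852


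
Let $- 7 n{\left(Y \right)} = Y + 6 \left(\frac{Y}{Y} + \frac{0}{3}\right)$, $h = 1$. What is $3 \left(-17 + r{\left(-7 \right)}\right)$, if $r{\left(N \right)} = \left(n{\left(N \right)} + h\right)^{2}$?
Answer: $- \frac{2307}{49} \approx -47.082$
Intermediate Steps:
$n{\left(Y \right)} = - \frac{6}{7} - \frac{Y}{7}$ ($n{\left(Y \right)} = - \frac{Y + 6 \left(\frac{Y}{Y} + \frac{0}{3}\right)}{7} = - \frac{Y + 6 \left(1 + 0 \cdot \frac{1}{3}\right)}{7} = - \frac{Y + 6 \left(1 + 0\right)}{7} = - \frac{Y + 6 \cdot 1}{7} = - \frac{Y + 6}{7} = - \frac{6 + Y}{7} = - \frac{6}{7} - \frac{Y}{7}$)
$r{\left(N \right)} = \left(\frac{1}{7} - \frac{N}{7}\right)^{2}$ ($r{\left(N \right)} = \left(\left(- \frac{6}{7} - \frac{N}{7}\right) + 1\right)^{2} = \left(\frac{1}{7} - \frac{N}{7}\right)^{2}$)
$3 \left(-17 + r{\left(-7 \right)}\right) = 3 \left(-17 + \frac{\left(-1 - 7\right)^{2}}{49}\right) = 3 \left(-17 + \frac{\left(-8\right)^{2}}{49}\right) = 3 \left(-17 + \frac{1}{49} \cdot 64\right) = 3 \left(-17 + \frac{64}{49}\right) = 3 \left(- \frac{769}{49}\right) = - \frac{2307}{49}$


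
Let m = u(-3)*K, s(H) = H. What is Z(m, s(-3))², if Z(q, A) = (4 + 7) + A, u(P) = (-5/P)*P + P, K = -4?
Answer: 64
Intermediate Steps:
u(P) = -5 + P
m = 32 (m = (-5 - 3)*(-4) = -8*(-4) = 32)
Z(q, A) = 11 + A
Z(m, s(-3))² = (11 - 3)² = 8² = 64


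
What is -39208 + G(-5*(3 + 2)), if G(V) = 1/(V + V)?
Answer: -1960401/50 ≈ -39208.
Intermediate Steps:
G(V) = 1/(2*V)
-39208 + G(-5*(3 + 2)) = -39208 + 1/(2*((-5*(3 + 2)))) = -39208 + 1/(2*((-5*5))) = -39208 + (½)/(-25) = -39208 + (½)*(-1/25) = -39208 - 1/50 = -1960401/50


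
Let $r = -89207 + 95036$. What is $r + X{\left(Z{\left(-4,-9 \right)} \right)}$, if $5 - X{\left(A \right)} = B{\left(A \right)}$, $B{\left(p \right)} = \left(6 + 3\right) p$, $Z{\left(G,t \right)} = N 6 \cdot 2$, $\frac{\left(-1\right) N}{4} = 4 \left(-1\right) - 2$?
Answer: $3242$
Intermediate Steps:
$N = 24$ ($N = - 4 \left(4 \left(-1\right) - 2\right) = - 4 \left(-4 - 2\right) = \left(-4\right) \left(-6\right) = 24$)
$Z{\left(G,t \right)} = 288$ ($Z{\left(G,t \right)} = 24 \cdot 6 \cdot 2 = 144 \cdot 2 = 288$)
$B{\left(p \right)} = 9 p$
$r = 5829$
$X{\left(A \right)} = 5 - 9 A$
$r + X{\left(Z{\left(-4,-9 \right)} \right)} = 5829 + \left(5 - 2592\right) = 5829 - 2587 = 3242$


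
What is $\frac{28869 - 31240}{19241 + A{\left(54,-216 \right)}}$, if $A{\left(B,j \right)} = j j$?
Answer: $- \frac{2371}{65897} \approx -0.03598$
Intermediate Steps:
$A{\left(B,j \right)} = j^{2}$
$\frac{28869 - 31240}{19241 + A{\left(54,-216 \right)}} = \frac{28869 - 31240}{19241 + \left(-216\right)^{2}} = - \frac{2371}{19241 + 46656} = - \frac{2371}{65897}$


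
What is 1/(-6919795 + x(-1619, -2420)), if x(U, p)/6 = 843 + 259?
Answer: -1/6913183 ≈ -1.4465e-7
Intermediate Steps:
x(U, p) = 6612 (x(U, p) = 6*(843 + 259) = 6*1102 = 6612)
1/(-6919795 + x(-1619, -2420)) = 1/(-6919795 + 6612) = 1/(-6913183) = -1/6913183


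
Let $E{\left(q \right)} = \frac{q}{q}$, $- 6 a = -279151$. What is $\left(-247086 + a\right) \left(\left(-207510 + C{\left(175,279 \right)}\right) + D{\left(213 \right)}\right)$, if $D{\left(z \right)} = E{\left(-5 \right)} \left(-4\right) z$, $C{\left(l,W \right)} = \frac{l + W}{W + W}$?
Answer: $\frac{69954941974415}{1674} \approx 4.1789 \cdot 10^{10}$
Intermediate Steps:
$a = \frac{279151}{6}$ ($a = \left(- \frac{1}{6}\right) \left(-279151\right) = \frac{279151}{6} \approx 46525.0$)
$C{\left(l,W \right)} = \frac{W + l}{2 W}$
$E{\left(q \right)} = 1$
$D{\left(z \right)} = - 4 z$ ($D{\left(z \right)} = 1 \left(-4\right) z = - 4 z$)
$\left(-247086 + a\right) \left(\left(-207510 + C{\left(175,279 \right)}\right) + D{\left(213 \right)}\right) = \left(-247086 + \frac{279151}{6}\right) \left(\left(-207510 + \frac{279 + 175}{2 \cdot 279}\right) - 852\right) = - \frac{1203365 \left(\left(-207510 + \frac{1}{2} \cdot \frac{1}{279} \cdot 454\right) - 852\right)}{6} = - \frac{1203365 \left(\left(-207510 + \frac{227}{279}\right) - 852\right)}{6} = - \frac{1203365 \left(- \frac{57895063}{279} - 852\right)}{6} = \left(- \frac{1203365}{6}\right) \left(- \frac{58132771}{279}\right) = \frac{69954941974415}{1674}$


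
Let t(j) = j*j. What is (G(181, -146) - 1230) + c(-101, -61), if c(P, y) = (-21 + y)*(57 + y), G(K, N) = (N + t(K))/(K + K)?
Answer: -293909/362 ≈ -811.90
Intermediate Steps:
t(j) = j²
G(K, N) = (N + K²)/(2*K) (G(K, N) = (N + K²)/(K + K) = (N + K²)/((2*K)) = (N + K²)*(1/(2*K)) = (N + K²)/(2*K))
(G(181, -146) - 1230) + c(-101, -61) = ((½)*(-146 + 181²)/181 - 1230) + (-1197 + (-61)² + 36*(-61)) = ((½)*(1/181)*(-146 + 32761) - 1230) + (-1197 + 3721 - 2196) = ((½)*(1/181)*32615 - 1230) + 328 = (32615/362 - 1230) + 328 = -412645/362 + 328 = -293909/362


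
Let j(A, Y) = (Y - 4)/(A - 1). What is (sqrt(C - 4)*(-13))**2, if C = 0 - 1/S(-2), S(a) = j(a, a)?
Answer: -1521/2 ≈ -760.50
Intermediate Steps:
j(A, Y) = (-4 + Y)/(-1 + A)
S(a) = (-4 + a)/(-1 + a)
C = -1/2 (C = 0 - 1/((-4 - 2)/(-1 - 2)) = 0 - 1/(-6/(-3)) = 0 - 1/((-1/3*(-6))) = 0 - 1/2 = -1/2 ≈ -0.50000)
(sqrt(C - 4)*(-13))**2 = (sqrt(-1/2 - 4)*(-13))**2 = (sqrt(-9/2)*(-13))**2 = ((3*I*sqrt(2)/2)*(-13))**2 = (-39*I*sqrt(2)/2)**2 = -1521/2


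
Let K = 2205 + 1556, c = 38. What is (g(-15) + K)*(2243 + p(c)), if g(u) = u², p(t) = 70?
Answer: 9219618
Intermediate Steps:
K = 3761
(g(-15) + K)*(2243 + p(c)) = ((-15)² + 3761)*(2243 + 70) = (225 + 3761)*2313 = 3986*2313 = 9219618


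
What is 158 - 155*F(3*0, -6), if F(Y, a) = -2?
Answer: 468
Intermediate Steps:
158 - 155*F(3*0, -6) = 158 - 155*(-2) = 158 + 310 = 468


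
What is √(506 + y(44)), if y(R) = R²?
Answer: √2442 ≈ 49.417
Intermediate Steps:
√(506 + y(44)) = √(506 + 44²) = √(506 + 1936) = √2442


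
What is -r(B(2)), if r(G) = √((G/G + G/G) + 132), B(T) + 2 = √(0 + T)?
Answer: -√134 ≈ -11.576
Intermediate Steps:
B(T) = -2 + √T (B(T) = -2 + √(0 + T) = -2 + √T)
r(G) = √134 (r(G) = √((1 + 1) + 132) = √(2 + 132) = √134)
-r(B(2)) = -√134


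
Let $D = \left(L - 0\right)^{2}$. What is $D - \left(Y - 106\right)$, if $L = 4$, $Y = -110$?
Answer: $232$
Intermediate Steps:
$D = 16$ ($D = \left(4 - 0\right)^{2} = \left(4 + \left(-2 + 2\right)\right)^{2} = \left(4 + 0\right)^{2} = 4^{2} = 16$)
$D - \left(Y - 106\right) = 16 - \left(-110 - 106\right) = 16 - -216 = 16 + 216 = 232$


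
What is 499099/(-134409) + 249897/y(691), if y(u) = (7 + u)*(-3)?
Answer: -11544506393/93817482 ≈ -123.05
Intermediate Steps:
y(u) = -21 - 3*u
499099/(-134409) + 249897/y(691) = 499099/(-134409) + 249897/(-21 - 3*691) = 499099*(-1/134409) + 249897/(-21 - 2073) = -499099/134409 + 249897/(-2094) = -499099/134409 + 249897*(-1/2094) = -499099/134409 - 83299/698 = -11544506393/93817482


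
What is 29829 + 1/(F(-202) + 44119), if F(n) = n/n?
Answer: 1316055481/44120 ≈ 29829.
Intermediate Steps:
F(n) = 1
29829 + 1/(F(-202) + 44119) = 29829 + 1/(1 + 44119) = 29829 + 1/44120 = 1316055481/44120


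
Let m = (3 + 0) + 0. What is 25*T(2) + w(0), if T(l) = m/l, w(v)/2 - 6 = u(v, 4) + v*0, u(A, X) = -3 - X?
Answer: 71/2 ≈ 35.500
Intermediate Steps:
m = 3 (m = 3 + 0 = 3)
w(v) = -2 (w(v) = 12 + 2*((-3 - 1*4) + v*0) = 12 + 2*((-3 - 4) + 0) = 12 + 2*(-7 + 0) = 12 + 2*(-7) = 12 - 14 = -2)
T(l) = 3/l
25*T(2) + w(0) = 25*(3/2) - 2 = 75/2 - 2 = 71/2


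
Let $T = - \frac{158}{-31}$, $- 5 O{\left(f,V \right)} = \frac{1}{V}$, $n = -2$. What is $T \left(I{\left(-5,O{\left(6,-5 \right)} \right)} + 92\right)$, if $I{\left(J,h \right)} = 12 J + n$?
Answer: $\frac{4740}{31} \approx 152.9$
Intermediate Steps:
$O{\left(f,V \right)} = - \frac{1}{5 V}$
$I{\left(J,h \right)} = -2 + 12 J$ ($I{\left(J,h \right)} = 12 J - 2 = -2 + 12 J$)
$T = \frac{158}{31}$ ($T = \left(-158\right) \left(- \frac{1}{31}\right) = \frac{158}{31} \approx 5.0968$)
$T \left(I{\left(-5,O{\left(6,-5 \right)} \right)} + 92\right) = \frac{158 \left(\left(-2 + 12 \left(-5\right)\right) + 92\right)}{31} = \frac{158 \left(\left(-2 - 60\right) + 92\right)}{31} = \frac{158 \left(-62 + 92\right)}{31} = \frac{158}{31} \cdot 30 = \frac{4740}{31}$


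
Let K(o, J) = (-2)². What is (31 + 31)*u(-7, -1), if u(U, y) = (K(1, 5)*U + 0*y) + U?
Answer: -2170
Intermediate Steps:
K(o, J) = 4
u(U, y) = 5*U (u(U, y) = (4*U + 0*y) + U = (4*U + 0) + U = 4*U + U = 5*U)
(31 + 31)*u(-7, -1) = (31 + 31)*(5*(-7)) = 62*(-35) = -2170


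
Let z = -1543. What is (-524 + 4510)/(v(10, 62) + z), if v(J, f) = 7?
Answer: -1993/768 ≈ -2.5951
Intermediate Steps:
(-524 + 4510)/(v(10, 62) + z) = (-524 + 4510)/(7 - 1543) = 3986/(-1536) = 3986*(-1/1536) = -1993/768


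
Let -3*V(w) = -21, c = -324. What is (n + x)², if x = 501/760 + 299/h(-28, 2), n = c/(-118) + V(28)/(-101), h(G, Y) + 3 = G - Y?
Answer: 732054941545980649/22335816610958400 ≈ 32.775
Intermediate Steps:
h(G, Y) = -3 + G - Y (h(G, Y) = -3 + (G - Y) = -3 + G - Y)
V(w) = 7 (V(w) = -⅓*(-21) = 7)
n = 15949/5959 (n = -324/(-118) + 7/(-101) = -324*(-1/118) + 7*(-1/101) = 162/59 - 7/101 = 15949/5959 ≈ 2.6765)
x = -210707/25080 (x = 501/760 + 299/(-3 - 28 - 1*2) = 501*(1/760) + 299/(-3 - 28 - 2) = 501/760 + 299/(-33) = 501/760 + 299*(-1/33) = 501/760 - 299/33 = -210707/25080 ≈ -8.4014)
(n + x)² = (15949/5959 - 210707/25080)² = (-855602093/149451720)² = 732054941545980649/22335816610958400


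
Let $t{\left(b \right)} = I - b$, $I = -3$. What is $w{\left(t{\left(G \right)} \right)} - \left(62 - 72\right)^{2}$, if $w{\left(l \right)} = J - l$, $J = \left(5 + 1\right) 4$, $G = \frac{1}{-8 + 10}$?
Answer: $- \frac{145}{2} \approx -72.5$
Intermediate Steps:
$G = \frac{1}{2} \approx 0.5$
$J = 24$ ($J = 6 \cdot 4 = 24$)
$t{\left(b \right)} = -3 - b$
$w{\left(l \right)} = 24 - l$
$w{\left(t{\left(G \right)} \right)} - \left(62 - 72\right)^{2} = \left(24 - \left(-3 - \frac{1}{2}\right)\right) - \left(62 - 72\right)^{2} = \left(24 - \left(-3 - \frac{1}{2}\right)\right) - \left(-10\right)^{2} = \left(24 - - \frac{7}{2}\right) - 100 = \left(24 + \frac{7}{2}\right) - 100 = \frac{55}{2} - 100 = - \frac{145}{2}$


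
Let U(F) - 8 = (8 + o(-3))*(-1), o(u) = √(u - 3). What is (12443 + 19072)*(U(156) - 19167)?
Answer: -604048005 - 31515*I*√6 ≈ -6.0405e+8 - 77196.0*I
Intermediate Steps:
o(u) = √(-3 + u)
U(F) = -I*√6 (U(F) = 8 + (8 + √(-3 - 3))*(-1) = 8 + (8 + √(-6))*(-1) = 8 + (8 + I*√6)*(-1) = 8 + (-8 - I*√6) = -I*√6)
(12443 + 19072)*(U(156) - 19167) = (12443 + 19072)*(-I*√6 - 19167) = 31515*(-19167 - I*√6) = -604048005 - 31515*I*√6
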